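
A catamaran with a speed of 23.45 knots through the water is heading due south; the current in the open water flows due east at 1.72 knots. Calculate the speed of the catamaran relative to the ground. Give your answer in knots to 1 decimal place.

Taking east as x and north as y: velocity relative to the water = (0.000, -23.450) knots; the water relative to ground = (1.720, 0.000) knots.
Velocity relative to ground = (0.000, -23.450) + (1.720, 0.000) = (1.720, -23.450) knots.
Speed = |(1.720, -23.450)| = 23.513 knots.

23.5 knots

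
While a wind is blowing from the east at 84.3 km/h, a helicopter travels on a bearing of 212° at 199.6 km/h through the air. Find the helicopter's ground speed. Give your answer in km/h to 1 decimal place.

Taking east as x and north as y: velocity relative to the air = (-105.772, -169.270) km/h; the air relative to ground = (-84.300, 0.000) km/h.
Velocity relative to ground = (-105.772, -169.270) + (-84.300, 0.000) = (-190.072, -169.270) km/h.
Speed = |(-190.072, -169.270)| = 254.519 km/h.

254.5 km/h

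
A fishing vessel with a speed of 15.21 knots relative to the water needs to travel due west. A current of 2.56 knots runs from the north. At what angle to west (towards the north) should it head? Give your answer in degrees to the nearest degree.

10°

The current pushes perpendicular to the desired track; the heading must have a component into the current equal to 2.56 knots: 15.21 sin θ = 2.56.
sin θ = 0.1683, so θ = 9.690°.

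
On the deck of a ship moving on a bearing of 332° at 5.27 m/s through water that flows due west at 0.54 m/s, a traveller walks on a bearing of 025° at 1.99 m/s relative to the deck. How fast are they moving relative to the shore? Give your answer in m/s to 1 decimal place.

6.8 m/s

In east/north components (m/s): traveller relative to ship = (0.841, 1.804); ship relative to water = (-2.474, 4.653); water relative to ground = (-0.540, 0.000).
Sum = (-2.173, 6.457) m/s.
Speed = |(-2.173, 6.457)| = 6.813 m/s.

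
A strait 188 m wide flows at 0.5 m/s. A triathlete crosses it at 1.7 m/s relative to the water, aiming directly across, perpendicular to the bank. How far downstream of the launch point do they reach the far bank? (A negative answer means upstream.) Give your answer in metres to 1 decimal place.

55.3 m

Perpendicular speed = 1.700 m/s; crossing time = 188 / 1.700 = 110.588 s.
Net downstream speed = 0.500 m/s.
Drift = 0.500 × 110.588 = 55.294 m (downstream).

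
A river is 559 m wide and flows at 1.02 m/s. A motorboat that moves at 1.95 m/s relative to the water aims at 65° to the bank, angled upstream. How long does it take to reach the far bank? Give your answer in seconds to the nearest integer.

316 s

The component of the motorboat's velocity perpendicular to the bank is 1.95 × sin 65° = 1.767 m/s.
The flow acts along the bank and has no component across it.
Time = 559 / 1.767 = 316.302 s.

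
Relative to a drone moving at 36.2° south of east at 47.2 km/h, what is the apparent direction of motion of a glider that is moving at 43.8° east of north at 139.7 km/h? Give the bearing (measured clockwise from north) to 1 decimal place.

024.5°

Taking east as x and north as y: glider velocity = (96.692, 100.830) km/h; drone velocity = (38.089, -27.877) km/h.
Velocity of glider relative to drone = (96.692, 100.830) − (38.089, -27.877) = (58.604, 128.706) km/h.
Bearing = atan2(58.60, 128.71) = 24.48° clockwise from north.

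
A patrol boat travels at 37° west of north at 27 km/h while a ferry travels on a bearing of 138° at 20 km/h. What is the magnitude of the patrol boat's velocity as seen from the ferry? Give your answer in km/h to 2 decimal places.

Taking east as x and north as y: patrol boat velocity = (-16.249, 21.563) km/h; ferry velocity = (13.383, -14.863) km/h.
Velocity of patrol boat relative to ferry = (-16.249, 21.563) − (13.383, -14.863) = (-29.632, 36.426) km/h.
Magnitude = |(-29.632, 36.426)| = 46.956 km/h.

46.96 km/h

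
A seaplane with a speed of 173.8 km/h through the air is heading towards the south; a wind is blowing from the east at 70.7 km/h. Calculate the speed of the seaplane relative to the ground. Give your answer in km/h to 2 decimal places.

Taking east as x and north as y: velocity relative to the air = (0.000, -173.800) km/h; the air relative to ground = (-70.700, 0.000) km/h.
Velocity relative to ground = (0.000, -173.800) + (-70.700, 0.000) = (-70.700, -173.800) km/h.
Speed = |(-70.700, -173.800)| = 187.630 km/h.

187.63 km/h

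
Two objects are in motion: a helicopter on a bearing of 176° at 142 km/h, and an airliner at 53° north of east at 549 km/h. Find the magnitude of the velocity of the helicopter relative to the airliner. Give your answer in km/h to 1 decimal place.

662.7 km/h

Taking east as x and north as y: helicopter velocity = (9.905, -141.654) km/h; airliner velocity = (330.396, 438.451) km/h.
Velocity of helicopter relative to airliner = (9.905, -141.654) − (330.396, 438.451) = (-320.491, -580.105) km/h.
Magnitude = |(-320.491, -580.105)| = 662.749 km/h.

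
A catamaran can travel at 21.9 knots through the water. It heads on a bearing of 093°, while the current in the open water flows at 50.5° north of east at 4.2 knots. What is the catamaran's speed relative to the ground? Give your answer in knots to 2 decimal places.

Taking east as x and north as y: velocity relative to the water = (21.870, -1.146) knots; the water relative to ground = (2.672, 3.241) knots.
Velocity relative to ground = (21.870, -1.146) + (2.672, 3.241) = (24.542, 2.095) knots.
Speed = |(24.542, 2.095)| = 24.631 knots.

24.63 knots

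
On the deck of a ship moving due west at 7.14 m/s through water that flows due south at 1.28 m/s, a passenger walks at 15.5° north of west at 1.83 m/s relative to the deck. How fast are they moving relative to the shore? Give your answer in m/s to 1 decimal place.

8.9 m/s

In east/north components (m/s): passenger relative to ship = (-1.763, 0.489); ship relative to water = (-7.140, 0.000); water relative to ground = (0.000, -1.280).
Sum = (-8.903, -0.791) m/s.
Speed = |(-8.903, -0.791)| = 8.939 m/s.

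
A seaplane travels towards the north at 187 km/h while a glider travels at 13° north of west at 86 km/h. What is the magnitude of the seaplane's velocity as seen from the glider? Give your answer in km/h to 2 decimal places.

187.43 km/h

Taking east as x and north as y: seaplane velocity = (0.000, 187.000) km/h; glider velocity = (-83.796, 19.346) km/h.
Velocity of seaplane relative to glider = (0.000, 187.000) − (-83.796, 19.346) = (83.796, 167.654) km/h.
Magnitude = |(83.796, 167.654)| = 187.429 km/h.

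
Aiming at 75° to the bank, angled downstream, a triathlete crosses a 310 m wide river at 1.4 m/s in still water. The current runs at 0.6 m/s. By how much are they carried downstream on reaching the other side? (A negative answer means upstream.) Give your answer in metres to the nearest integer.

Perpendicular speed = 1.352 m/s; crossing time = 310 / 1.352 = 229.240 s.
Net downstream speed = 0.962 m/s.
Drift = 0.962 × 229.240 = 220.608 m (downstream).

221 m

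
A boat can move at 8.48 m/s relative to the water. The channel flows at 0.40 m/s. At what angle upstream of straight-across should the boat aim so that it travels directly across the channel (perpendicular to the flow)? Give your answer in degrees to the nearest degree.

To cancel the current, the upstream component of the boat's velocity must equal the flow: 8.48 sin θ = 0.40.
sin θ = 0.40 / 8.48 = 0.0472.
θ = arcsin(0.0472) = 2.704°.

3°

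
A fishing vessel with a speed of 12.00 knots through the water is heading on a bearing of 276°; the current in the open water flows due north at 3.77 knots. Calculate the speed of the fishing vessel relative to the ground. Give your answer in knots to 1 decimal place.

12.9 knots

Taking east as x and north as y: velocity relative to the water = (-11.934, 1.254) knots; the water relative to ground = (0.000, 3.770) knots.
Velocity relative to ground = (-11.934, 1.254) + (0.000, 3.770) = (-11.934, 5.024) knots.
Speed = |(-11.934, 5.024)| = 12.949 knots.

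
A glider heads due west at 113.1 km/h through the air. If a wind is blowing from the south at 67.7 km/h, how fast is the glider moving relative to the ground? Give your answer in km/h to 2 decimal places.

Taking east as x and north as y: velocity relative to the air = (-113.100, 0.000) km/h; the air relative to ground = (0.000, 67.700) km/h.
Velocity relative to ground = (-113.100, 0.000) + (0.000, 67.700) = (-113.100, 67.700) km/h.
Speed = |(-113.100, 67.700)| = 131.814 km/h.

131.81 km/h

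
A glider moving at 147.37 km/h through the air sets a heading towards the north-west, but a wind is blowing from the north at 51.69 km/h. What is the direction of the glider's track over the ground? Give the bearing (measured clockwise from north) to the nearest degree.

297°

Taking east as x and north as y: velocity relative to the air = (-104.206, 104.206) km/h; the air relative to ground = (0.000, -51.690) km/h.
Velocity relative to ground = (-104.206, 104.206) + (0.000, -51.690) = (-104.206, 52.516) km/h.
Bearing = atan2(-104.21, 52.52) = 296.75° clockwise from north.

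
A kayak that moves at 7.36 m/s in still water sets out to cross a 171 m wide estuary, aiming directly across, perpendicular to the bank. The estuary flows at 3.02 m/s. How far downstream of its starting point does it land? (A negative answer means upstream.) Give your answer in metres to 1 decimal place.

Perpendicular speed = 7.360 m/s; crossing time = 171 / 7.360 = 23.234 s.
Net downstream speed = 3.020 m/s.
Drift = 3.020 × 23.234 = 70.166 m (downstream).

70.2 m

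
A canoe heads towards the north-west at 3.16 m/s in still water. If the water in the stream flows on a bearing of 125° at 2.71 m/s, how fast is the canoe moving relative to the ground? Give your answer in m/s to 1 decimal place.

0.7 m/s

Taking east as x and north as y: velocity relative to the water = (-2.234, 2.234) m/s; the water relative to ground = (2.220, -1.554) m/s.
Velocity relative to ground = (-2.234, 2.234) + (2.220, -1.554) = (-0.015, 0.680) m/s.
Speed = |(-0.015, 0.680)| = 0.680 m/s.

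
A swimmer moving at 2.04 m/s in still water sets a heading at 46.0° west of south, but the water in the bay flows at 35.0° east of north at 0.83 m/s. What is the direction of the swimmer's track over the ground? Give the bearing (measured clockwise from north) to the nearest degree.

Taking east as x and north as y: velocity relative to the water = (-1.467, -1.417) m/s; the water relative to ground = (0.476, 0.680) m/s.
Velocity relative to ground = (-1.467, -1.417) + (0.476, 0.680) = (-0.991, -0.737) m/s.
Bearing = atan2(-0.99, -0.74) = 233.37° clockwise from north.

233°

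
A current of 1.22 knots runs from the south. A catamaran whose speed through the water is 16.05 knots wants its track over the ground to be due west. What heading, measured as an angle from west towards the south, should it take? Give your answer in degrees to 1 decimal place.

4.4°

The current pushes perpendicular to the desired track; the heading must have a component into the current equal to 1.22 knots: 16.05 sin θ = 1.22.
sin θ = 0.0760, so θ = 4.359°.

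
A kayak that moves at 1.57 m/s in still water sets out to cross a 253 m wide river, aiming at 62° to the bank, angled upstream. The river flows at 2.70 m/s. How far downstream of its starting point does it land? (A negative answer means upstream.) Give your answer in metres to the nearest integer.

358 m

Perpendicular speed = 1.386 m/s; crossing time = 253 / 1.386 = 182.510 s.
Net downstream speed = 1.963 m/s.
Drift = 1.963 × 182.510 = 358.254 m (downstream).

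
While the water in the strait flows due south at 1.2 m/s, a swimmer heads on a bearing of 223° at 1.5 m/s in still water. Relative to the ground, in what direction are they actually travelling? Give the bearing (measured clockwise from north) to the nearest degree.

204°

Taking east as x and north as y: velocity relative to the water = (-1.023, -1.097) m/s; the water relative to ground = (0.000, -1.200) m/s.
Velocity relative to ground = (-1.023, -1.097) + (0.000, -1.200) = (-1.023, -2.297) m/s.
Bearing = atan2(-1.02, -2.30) = 204.01° clockwise from north.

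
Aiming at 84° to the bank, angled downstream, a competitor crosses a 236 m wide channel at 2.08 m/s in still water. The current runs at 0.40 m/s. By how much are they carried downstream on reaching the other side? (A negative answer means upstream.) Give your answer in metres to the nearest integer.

70 m

Perpendicular speed = 2.069 m/s; crossing time = 236 / 2.069 = 114.087 s.
Net downstream speed = 0.617 m/s.
Drift = 0.617 × 114.087 = 70.439 m (downstream).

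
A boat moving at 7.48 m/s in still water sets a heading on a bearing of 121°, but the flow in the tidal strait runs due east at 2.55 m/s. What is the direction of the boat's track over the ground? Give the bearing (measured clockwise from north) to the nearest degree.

113°

Taking east as x and north as y: velocity relative to the water = (6.412, -3.852) m/s; the water relative to ground = (2.550, 0.000) m/s.
Velocity relative to ground = (6.412, -3.852) + (2.550, 0.000) = (8.962, -3.852) m/s.
Bearing = atan2(8.96, -3.85) = 113.26° clockwise from north.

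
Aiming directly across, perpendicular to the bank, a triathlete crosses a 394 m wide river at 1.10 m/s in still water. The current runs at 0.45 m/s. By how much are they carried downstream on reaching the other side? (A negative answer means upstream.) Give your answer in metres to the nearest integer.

161 m

Perpendicular speed = 1.100 m/s; crossing time = 394 / 1.100 = 358.182 s.
Net downstream speed = 0.450 m/s.
Drift = 0.450 × 358.182 = 161.182 m (downstream).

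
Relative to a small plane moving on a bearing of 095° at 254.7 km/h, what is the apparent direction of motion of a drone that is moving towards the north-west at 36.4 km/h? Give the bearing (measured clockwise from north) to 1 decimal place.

279.7°

Taking east as x and north as y: drone velocity = (-25.739, 25.739) km/h; small plane velocity = (253.731, -22.199) km/h.
Velocity of drone relative to small plane = (-25.739, 25.739) − (253.731, -22.199) = (-279.469, 47.937) km/h.
Bearing = atan2(-279.47, 47.94) = 279.73° clockwise from north.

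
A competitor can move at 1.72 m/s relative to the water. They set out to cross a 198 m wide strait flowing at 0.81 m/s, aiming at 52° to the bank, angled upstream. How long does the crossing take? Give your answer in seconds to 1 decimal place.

146.1 s

The component of the competitor's velocity perpendicular to the bank is 1.72 × sin 52° = 1.355 m/s.
The current is parallel to the bank, so it does not affect the crossing time.
Time = 198 / 1.355 = 146.085 s.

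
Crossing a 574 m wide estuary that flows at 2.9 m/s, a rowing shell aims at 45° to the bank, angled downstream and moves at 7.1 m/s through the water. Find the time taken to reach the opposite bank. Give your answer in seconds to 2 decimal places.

114.33 s

The component of the rowing shell's velocity perpendicular to the bank is 7.1 × sin 45° = 5.020 m/s.
Only the cross-stream component determines the crossing time; the current contributes nothing perpendicular to the bank.
Time = 574 / 5.020 = 114.332 s.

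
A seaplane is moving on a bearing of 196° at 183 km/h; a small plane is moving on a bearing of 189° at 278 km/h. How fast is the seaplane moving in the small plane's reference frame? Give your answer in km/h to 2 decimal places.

98.91 km/h

Taking east as x and north as y: seaplane velocity = (-50.442, -175.911) km/h; small plane velocity = (-43.489, -274.577) km/h.
Velocity of seaplane relative to small plane = (-50.442, -175.911) − (-43.489, -274.577) = (-6.953, 98.666) km/h.
Magnitude = |(-6.953, 98.666)| = 98.911 km/h.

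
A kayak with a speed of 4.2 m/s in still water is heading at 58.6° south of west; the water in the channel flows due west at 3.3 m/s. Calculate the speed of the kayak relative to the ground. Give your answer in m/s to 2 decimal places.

Taking east as x and north as y: velocity relative to the water = (-2.188, -3.585) m/s; the water relative to ground = (-3.300, 0.000) m/s.
Velocity relative to ground = (-2.188, -3.585) + (-3.300, 0.000) = (-5.488, -3.585) m/s.
Speed = |(-5.488, -3.585)| = 6.555 m/s.

6.56 m/s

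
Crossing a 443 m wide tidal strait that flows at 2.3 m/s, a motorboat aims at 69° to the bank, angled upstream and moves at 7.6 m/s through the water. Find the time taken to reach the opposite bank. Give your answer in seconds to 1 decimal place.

62.4 s

The component of the motorboat's velocity perpendicular to the bank is 7.6 × sin 69° = 7.095 m/s.
The current is parallel to the bank, so it does not affect the crossing time.
Time = 443 / 7.095 = 62.436 s.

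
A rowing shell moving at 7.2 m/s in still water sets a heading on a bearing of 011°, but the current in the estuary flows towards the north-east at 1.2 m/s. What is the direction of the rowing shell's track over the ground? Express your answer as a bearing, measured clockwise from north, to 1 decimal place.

Taking east as x and north as y: velocity relative to the water = (1.374, 7.068) m/s; the water relative to ground = (0.849, 0.849) m/s.
Velocity relative to ground = (1.374, 7.068) + (0.849, 0.849) = (2.222, 7.916) m/s.
Bearing = atan2(2.22, 7.92) = 15.68° clockwise from north.

015.7°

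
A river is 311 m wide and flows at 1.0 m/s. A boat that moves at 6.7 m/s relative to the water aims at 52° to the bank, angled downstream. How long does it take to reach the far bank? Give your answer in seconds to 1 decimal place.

58.9 s

The component of the boat's velocity perpendicular to the bank is 6.7 × sin 52° = 5.280 m/s.
The flow acts along the bank and has no component across it.
Time = 311 / 5.280 = 58.905 s.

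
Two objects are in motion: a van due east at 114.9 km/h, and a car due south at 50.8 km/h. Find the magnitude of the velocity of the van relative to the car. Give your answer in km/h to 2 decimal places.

125.63 km/h

Taking east as x and north as y: van velocity = (114.900, 0.000) km/h; car velocity = (0.000, -50.800) km/h.
Velocity of van relative to car = (114.900, 0.000) − (0.000, -50.800) = (114.900, 50.800) km/h.
Magnitude = |(114.900, 50.800)| = 125.629 km/h.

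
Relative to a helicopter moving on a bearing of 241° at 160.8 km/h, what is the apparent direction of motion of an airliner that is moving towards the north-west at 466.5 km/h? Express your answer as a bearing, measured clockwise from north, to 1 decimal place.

335.1°

Taking east as x and north as y: airliner velocity = (-329.865, 329.865) km/h; helicopter velocity = (-140.639, -77.957) km/h.
Velocity of airliner relative to helicopter = (-329.865, 329.865) − (-140.639, -77.957) = (-189.226, 407.823) km/h.
Bearing = atan2(-189.23, 407.82) = 335.11° clockwise from north.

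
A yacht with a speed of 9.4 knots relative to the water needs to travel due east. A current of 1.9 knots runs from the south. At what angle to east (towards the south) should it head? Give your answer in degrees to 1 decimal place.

The current pushes perpendicular to the desired track; the heading must have a component into the current equal to 1.9 knots: 9.4 sin θ = 1.9.
sin θ = 0.2021, so θ = 11.661°.

11.7°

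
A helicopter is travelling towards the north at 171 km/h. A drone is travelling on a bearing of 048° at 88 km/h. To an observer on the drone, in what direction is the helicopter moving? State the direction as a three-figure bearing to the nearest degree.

Taking east as x and north as y: helicopter velocity = (0.000, 171.000) km/h; drone velocity = (65.397, 58.883) km/h.
Velocity of helicopter relative to drone = (0.000, 171.000) − (65.397, 58.883) = (-65.397, 112.117) km/h.
Bearing = atan2(-65.40, 112.12) = 329.75° clockwise from north.

330°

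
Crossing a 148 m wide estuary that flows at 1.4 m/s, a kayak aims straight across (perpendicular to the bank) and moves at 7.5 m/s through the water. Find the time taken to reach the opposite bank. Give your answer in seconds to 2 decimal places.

The component of the kayak's velocity perpendicular to the bank is 7.5 m/s.
The flow acts along the bank and has no component across it.
Time = 148 / 7.500 = 19.733 s.

19.73 s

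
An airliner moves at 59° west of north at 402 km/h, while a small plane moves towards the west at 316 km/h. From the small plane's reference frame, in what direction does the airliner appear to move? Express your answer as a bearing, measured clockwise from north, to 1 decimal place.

352.1°

Taking east as x and north as y: airliner velocity = (-344.581, 207.045) km/h; small plane velocity = (-316.000, 0.000) km/h.
Velocity of airliner relative to small plane = (-344.581, 207.045) − (-316.000, 0.000) = (-28.581, 207.045) km/h.
Bearing = atan2(-28.58, 207.05) = 352.14° clockwise from north.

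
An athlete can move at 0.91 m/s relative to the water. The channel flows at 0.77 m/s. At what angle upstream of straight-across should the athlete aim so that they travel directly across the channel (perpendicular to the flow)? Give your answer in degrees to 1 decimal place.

57.8°

To cancel the current, the upstream component of the athlete's velocity must equal the flow: 0.91 sin θ = 0.77.
sin θ = 0.77 / 0.91 = 0.8462.
θ = arcsin(0.8462) = 57.796°.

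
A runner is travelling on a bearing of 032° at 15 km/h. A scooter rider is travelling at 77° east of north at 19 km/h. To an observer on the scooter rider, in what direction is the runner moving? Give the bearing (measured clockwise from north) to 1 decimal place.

Taking east as x and north as y: runner velocity = (7.949, 12.721) km/h; scooter rider velocity = (18.513, 4.274) km/h.
Velocity of runner relative to scooter rider = (7.949, 12.721) − (18.513, 4.274) = (-10.564, 8.447) km/h.
Bearing = atan2(-10.56, 8.45) = 308.64° clockwise from north.

308.6°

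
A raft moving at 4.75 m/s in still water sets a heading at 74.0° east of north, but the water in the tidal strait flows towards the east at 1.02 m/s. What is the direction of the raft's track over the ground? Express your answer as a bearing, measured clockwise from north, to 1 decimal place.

Taking east as x and north as y: velocity relative to the water = (4.566, 1.309) m/s; the water relative to ground = (1.020, 0.000) m/s.
Velocity relative to ground = (4.566, 1.309) + (1.020, 0.000) = (5.586, 1.309) m/s.
Bearing = atan2(5.59, 1.31) = 76.81° clockwise from north.

076.8°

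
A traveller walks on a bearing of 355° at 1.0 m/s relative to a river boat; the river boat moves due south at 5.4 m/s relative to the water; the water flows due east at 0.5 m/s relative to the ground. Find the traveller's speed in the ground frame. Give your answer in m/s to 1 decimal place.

In east/north components (m/s): traveller relative to river boat = (-0.087, 0.996); river boat relative to water = (0.000, -5.400); water relative to ground = (0.500, 0.000).
Sum = (0.413, -4.404) m/s.
Speed = |(0.413, -4.404)| = 4.423 m/s.

4.4 m/s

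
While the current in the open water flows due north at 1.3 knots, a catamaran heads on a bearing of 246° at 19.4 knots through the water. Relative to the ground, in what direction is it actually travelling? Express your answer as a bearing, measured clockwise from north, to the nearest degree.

250°

Taking east as x and north as y: velocity relative to the water = (-17.723, -7.891) knots; the water relative to ground = (0.000, 1.300) knots.
Velocity relative to ground = (-17.723, -7.891) + (0.000, 1.300) = (-17.723, -6.591) knots.
Bearing = atan2(-17.72, -6.59) = 249.60° clockwise from north.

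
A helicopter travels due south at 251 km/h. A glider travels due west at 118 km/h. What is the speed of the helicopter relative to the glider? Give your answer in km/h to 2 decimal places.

Taking east as x and north as y: helicopter velocity = (0.000, -251.000) km/h; glider velocity = (-118.000, 0.000) km/h.
Velocity of helicopter relative to glider = (0.000, -251.000) − (-118.000, 0.000) = (118.000, -251.000) km/h.
Magnitude = |(118.000, -251.000)| = 277.354 km/h.

277.35 km/h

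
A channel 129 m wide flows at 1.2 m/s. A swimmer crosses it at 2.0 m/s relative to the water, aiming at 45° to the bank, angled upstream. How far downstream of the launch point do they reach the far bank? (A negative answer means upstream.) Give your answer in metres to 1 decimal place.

-19.5 m

Perpendicular speed = 1.414 m/s; crossing time = 129 / 1.414 = 91.217 s.
Net downstream speed = -0.214 m/s.
Drift = -0.214 × 91.217 = -19.540 m (upstream).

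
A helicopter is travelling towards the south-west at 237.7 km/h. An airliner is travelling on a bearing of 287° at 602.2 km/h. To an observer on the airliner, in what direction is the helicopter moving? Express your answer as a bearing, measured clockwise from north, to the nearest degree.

Taking east as x and north as y: helicopter velocity = (-168.079, -168.079) km/h; airliner velocity = (-575.887, 176.066) km/h.
Velocity of helicopter relative to airliner = (-168.079, -168.079) − (-575.887, 176.066) = (407.807, -344.146) km/h.
Bearing = atan2(407.81, -344.15) = 130.16° clockwise from north.

130°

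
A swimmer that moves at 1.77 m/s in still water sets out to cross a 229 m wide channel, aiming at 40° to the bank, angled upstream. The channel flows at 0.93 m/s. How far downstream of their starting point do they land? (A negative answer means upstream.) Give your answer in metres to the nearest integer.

-86 m

Perpendicular speed = 1.138 m/s; crossing time = 229 / 1.138 = 201.277 s.
Net downstream speed = -0.426 m/s.
Drift = -0.426 × 201.277 = -85.724 m (upstream).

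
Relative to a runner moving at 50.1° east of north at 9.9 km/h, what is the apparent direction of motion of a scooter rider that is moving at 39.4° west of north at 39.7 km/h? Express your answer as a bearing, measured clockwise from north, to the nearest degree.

307°

Taking east as x and north as y: scooter rider velocity = (-25.199, 30.678) km/h; runner velocity = (7.595, 6.350) km/h.
Velocity of scooter rider relative to runner = (-25.199, 30.678) − (7.595, 6.350) = (-32.794, 24.327) km/h.
Bearing = atan2(-32.79, 24.33) = 306.57° clockwise from north.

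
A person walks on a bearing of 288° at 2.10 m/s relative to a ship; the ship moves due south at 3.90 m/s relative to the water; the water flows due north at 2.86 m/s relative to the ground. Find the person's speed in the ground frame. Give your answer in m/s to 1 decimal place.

2.0 m/s

In east/north components (m/s): person relative to ship = (-1.997, 0.649); ship relative to water = (0.000, -3.900); water relative to ground = (0.000, 2.860).
Sum = (-1.997, -0.391) m/s.
Speed = |(-1.997, -0.391)| = 2.035 m/s.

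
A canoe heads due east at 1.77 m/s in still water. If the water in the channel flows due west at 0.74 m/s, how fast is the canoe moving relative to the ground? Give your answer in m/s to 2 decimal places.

1.03 m/s

Taking east as x and north as y: velocity relative to the water = (1.770, 0.000) m/s; the water relative to ground = (-0.740, 0.000) m/s.
Velocity relative to ground = (1.770, 0.000) + (-0.740, 0.000) = (1.030, 0.000) m/s.
Speed = |(1.030, 0.000)| = 1.030 m/s.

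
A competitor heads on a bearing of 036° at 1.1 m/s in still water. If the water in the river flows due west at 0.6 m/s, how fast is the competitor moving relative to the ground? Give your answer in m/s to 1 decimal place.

0.9 m/s

Taking east as x and north as y: velocity relative to the water = (0.647, 0.890) m/s; the water relative to ground = (-0.600, 0.000) m/s.
Velocity relative to ground = (0.647, 0.890) + (-0.600, 0.000) = (0.047, 0.890) m/s.
Speed = |(0.047, 0.890)| = 0.891 m/s.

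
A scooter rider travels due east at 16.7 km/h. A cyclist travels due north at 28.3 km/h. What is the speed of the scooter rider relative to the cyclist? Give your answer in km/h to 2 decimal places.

Taking east as x and north as y: scooter rider velocity = (16.700, 0.000) km/h; cyclist velocity = (0.000, 28.300) km/h.
Velocity of scooter rider relative to cyclist = (16.700, 0.000) − (0.000, 28.300) = (16.700, -28.300) km/h.
Magnitude = |(16.700, -28.300)| = 32.860 km/h.

32.86 km/h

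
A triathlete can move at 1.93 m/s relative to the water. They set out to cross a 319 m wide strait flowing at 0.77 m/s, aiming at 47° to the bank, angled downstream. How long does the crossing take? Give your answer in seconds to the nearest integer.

The component of the triathlete's velocity perpendicular to the bank is 1.93 × sin 47° = 1.412 m/s.
The flow acts along the bank and has no component across it.
Time = 319 / 1.412 = 225.999 s.

226 s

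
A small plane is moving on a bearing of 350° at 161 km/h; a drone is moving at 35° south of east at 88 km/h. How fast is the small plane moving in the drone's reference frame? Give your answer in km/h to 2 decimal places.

Taking east as x and north as y: small plane velocity = (-27.957, 158.554) km/h; drone velocity = (72.085, -50.475) km/h.
Velocity of small plane relative to drone = (-27.957, 158.554) − (72.085, -50.475) = (-100.043, 209.029) km/h.
Magnitude = |(-100.043, 209.029)| = 231.736 km/h.

231.74 km/h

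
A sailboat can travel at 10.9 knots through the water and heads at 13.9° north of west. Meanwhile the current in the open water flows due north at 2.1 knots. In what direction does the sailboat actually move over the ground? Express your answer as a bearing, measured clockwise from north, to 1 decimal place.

Taking east as x and north as y: velocity relative to the water = (-10.581, 2.618) knots; the water relative to ground = (0.000, 2.100) knots.
Velocity relative to ground = (-10.581, 2.618) + (0.000, 2.100) = (-10.581, 4.718) knots.
Bearing = atan2(-10.58, 4.72) = 294.03° clockwise from north.

294.0°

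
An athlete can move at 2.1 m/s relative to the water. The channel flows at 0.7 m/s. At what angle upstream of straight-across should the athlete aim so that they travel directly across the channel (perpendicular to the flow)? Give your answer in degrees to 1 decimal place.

19.5°

To cancel the current, the upstream component of the athlete's velocity must equal the flow: 2.1 sin θ = 0.7.
sin θ = 0.7 / 2.1 = 0.3333.
θ = arcsin(0.3333) = 19.471°.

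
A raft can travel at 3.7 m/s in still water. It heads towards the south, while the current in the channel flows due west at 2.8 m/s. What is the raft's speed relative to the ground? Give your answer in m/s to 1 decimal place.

Taking east as x and north as y: velocity relative to the water = (0.000, -3.700) m/s; the water relative to ground = (-2.800, 0.000) m/s.
Velocity relative to ground = (0.000, -3.700) + (-2.800, 0.000) = (-2.800, -3.700) m/s.
Speed = |(-2.800, -3.700)| = 4.640 m/s.

4.6 m/s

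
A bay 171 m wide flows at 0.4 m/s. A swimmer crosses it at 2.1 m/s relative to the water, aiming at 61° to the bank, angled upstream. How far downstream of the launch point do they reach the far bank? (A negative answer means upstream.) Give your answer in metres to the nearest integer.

Perpendicular speed = 1.837 m/s; crossing time = 171 / 1.837 = 93.102 s.
Net downstream speed = -0.618 m/s.
Drift = -0.618 × 93.102 = -57.546 m (upstream).

-58 m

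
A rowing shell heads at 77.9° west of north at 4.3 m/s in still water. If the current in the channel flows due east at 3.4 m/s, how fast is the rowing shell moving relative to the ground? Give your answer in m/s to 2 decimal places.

1.21 m/s

Taking east as x and north as y: velocity relative to the water = (-4.204, 0.901) m/s; the water relative to ground = (3.400, 0.000) m/s.
Velocity relative to ground = (-4.204, 0.901) + (3.400, 0.000) = (-0.804, 0.901) m/s.
Speed = |(-0.804, 0.901)| = 1.208 m/s.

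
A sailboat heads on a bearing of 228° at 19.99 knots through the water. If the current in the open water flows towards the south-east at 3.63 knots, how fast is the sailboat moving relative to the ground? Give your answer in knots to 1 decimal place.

Taking east as x and north as y: velocity relative to the water = (-14.855, -13.376) knots; the water relative to ground = (2.567, -2.567) knots.
Velocity relative to ground = (-14.855, -13.376) + (2.567, -2.567) = (-12.289, -15.943) knots.
Speed = |(-12.289, -15.943)| = 20.129 knots.

20.1 knots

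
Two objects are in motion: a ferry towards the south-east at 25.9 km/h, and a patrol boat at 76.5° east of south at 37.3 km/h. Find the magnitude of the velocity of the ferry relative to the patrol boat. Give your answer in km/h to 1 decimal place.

Taking east as x and north as y: ferry velocity = (18.314, -18.314) km/h; patrol boat velocity = (36.269, -8.708) km/h.
Velocity of ferry relative to patrol boat = (18.314, -18.314) − (36.269, -8.708) = (-17.955, -9.607) km/h.
Magnitude = |(-17.955, -9.607)| = 20.364 km/h.

20.4 km/h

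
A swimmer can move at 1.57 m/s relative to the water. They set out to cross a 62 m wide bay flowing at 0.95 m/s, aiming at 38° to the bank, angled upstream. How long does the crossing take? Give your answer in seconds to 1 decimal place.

64.1 s

The component of the swimmer's velocity perpendicular to the bank is 1.57 × sin 38° = 0.967 m/s.
Only the cross-stream component determines the crossing time; the current contributes nothing perpendicular to the bank.
Time = 62 / 0.967 = 64.143 s.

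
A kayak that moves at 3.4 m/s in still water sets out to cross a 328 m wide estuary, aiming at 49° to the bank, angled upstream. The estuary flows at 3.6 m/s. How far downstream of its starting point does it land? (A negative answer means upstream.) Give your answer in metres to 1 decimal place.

Perpendicular speed = 2.566 m/s; crossing time = 328 / 2.566 = 127.825 s.
Net downstream speed = 1.369 m/s.
Drift = 1.369 × 127.825 = 175.043 m (downstream).

175.0 m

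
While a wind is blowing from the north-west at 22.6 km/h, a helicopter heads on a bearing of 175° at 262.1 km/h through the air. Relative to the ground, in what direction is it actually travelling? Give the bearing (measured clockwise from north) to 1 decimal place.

Taking east as x and north as y: velocity relative to the air = (22.844, -261.103) km/h; the air relative to ground = (15.981, -15.981) km/h.
Velocity relative to ground = (22.844, -261.103) + (15.981, -15.981) = (38.824, -277.083) km/h.
Bearing = atan2(38.82, -277.08) = 172.02° clockwise from north.

172.0°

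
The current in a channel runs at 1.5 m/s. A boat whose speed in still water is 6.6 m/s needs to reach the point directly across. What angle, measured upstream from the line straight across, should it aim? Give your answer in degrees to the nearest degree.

13°

To cancel the current, the upstream component of the boat's velocity must equal the flow: 6.6 sin θ = 1.5.
sin θ = 1.5 / 6.6 = 0.2273.
θ = arcsin(0.2273) = 13.137°.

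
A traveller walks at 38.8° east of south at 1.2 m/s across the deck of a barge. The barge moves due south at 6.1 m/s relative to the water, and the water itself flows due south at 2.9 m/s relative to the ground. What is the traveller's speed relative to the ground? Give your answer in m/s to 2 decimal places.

In east/north components (m/s): traveller relative to barge = (0.752, -0.935); barge relative to water = (0.000, -6.100); water relative to ground = (0.000, -2.900).
Sum = (0.752, -9.935) m/s.
Speed = |(0.752, -9.935)| = 9.964 m/s.

9.96 m/s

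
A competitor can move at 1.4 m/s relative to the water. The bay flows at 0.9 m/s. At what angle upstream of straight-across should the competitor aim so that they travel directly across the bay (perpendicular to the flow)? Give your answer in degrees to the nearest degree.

To cancel the current, the upstream component of the competitor's velocity must equal the flow: 1.4 sin θ = 0.9.
sin θ = 0.9 / 1.4 = 0.6429.
θ = arcsin(0.6429) = 40.005°.

40°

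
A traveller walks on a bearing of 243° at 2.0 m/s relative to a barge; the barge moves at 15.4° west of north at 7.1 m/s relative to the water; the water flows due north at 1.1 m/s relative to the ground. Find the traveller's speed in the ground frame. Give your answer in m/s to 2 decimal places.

7.94 m/s

In east/north components (m/s): traveller relative to barge = (-1.782, -0.908); barge relative to water = (-1.885, 6.845); water relative to ground = (0.000, 1.100).
Sum = (-3.667, 7.037) m/s.
Speed = |(-3.667, 7.037)| = 7.935 m/s.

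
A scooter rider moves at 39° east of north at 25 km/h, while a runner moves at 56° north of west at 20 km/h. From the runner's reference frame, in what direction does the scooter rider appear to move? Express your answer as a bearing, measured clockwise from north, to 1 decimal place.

084.0°

Taking east as x and north as y: scooter rider velocity = (15.733, 19.429) km/h; runner velocity = (-11.184, 16.581) km/h.
Velocity of scooter rider relative to runner = (15.733, 19.429) − (-11.184, 16.581) = (26.917, 2.848) km/h.
Bearing = atan2(26.92, 2.85) = 83.96° clockwise from north.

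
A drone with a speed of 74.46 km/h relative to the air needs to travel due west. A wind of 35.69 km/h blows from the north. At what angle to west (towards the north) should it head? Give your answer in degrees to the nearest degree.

The wind pushes perpendicular to the desired track; the heading must have a component into the wind equal to 35.69 km/h: 74.46 sin θ = 35.69.
sin θ = 0.4793, so θ = 28.641°.

29°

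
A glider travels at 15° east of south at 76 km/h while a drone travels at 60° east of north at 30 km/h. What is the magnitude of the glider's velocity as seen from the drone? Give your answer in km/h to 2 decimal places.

88.64 km/h

Taking east as x and north as y: glider velocity = (19.670, -73.410) km/h; drone velocity = (25.981, 15.000) km/h.
Velocity of glider relative to drone = (19.670, -73.410) − (25.981, 15.000) = (-6.311, -88.410) km/h.
Magnitude = |(-6.311, -88.410)| = 88.635 km/h.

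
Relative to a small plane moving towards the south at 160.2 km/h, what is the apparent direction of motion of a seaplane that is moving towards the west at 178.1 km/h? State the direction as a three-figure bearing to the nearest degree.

312°

Taking east as x and north as y: seaplane velocity = (-178.100, 0.000) km/h; small plane velocity = (0.000, -160.200) km/h.
Velocity of seaplane relative to small plane = (-178.100, 0.000) − (0.000, -160.200) = (-178.100, 160.200) km/h.
Bearing = atan2(-178.10, 160.20) = 311.97° clockwise from north.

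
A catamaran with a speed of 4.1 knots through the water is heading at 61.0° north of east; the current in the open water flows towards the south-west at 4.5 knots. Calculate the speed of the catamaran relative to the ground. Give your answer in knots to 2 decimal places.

Taking east as x and north as y: velocity relative to the water = (1.988, 3.586) knots; the water relative to ground = (-3.182, -3.182) knots.
Velocity relative to ground = (1.988, 3.586) + (-3.182, -3.182) = (-1.194, 0.404) knots.
Speed = |(-1.194, 0.404)| = 1.261 knots.

1.26 knots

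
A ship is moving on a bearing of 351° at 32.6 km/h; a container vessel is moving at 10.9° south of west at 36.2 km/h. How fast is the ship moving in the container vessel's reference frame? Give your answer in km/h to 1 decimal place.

Taking east as x and north as y: ship velocity = (-5.100, 32.199) km/h; container vessel velocity = (-35.547, -6.845) km/h.
Velocity of ship relative to container vessel = (-5.100, 32.199) − (-35.547, -6.845) = (30.447, 39.044) km/h.
Magnitude = |(30.447, 39.044)| = 49.512 km/h.

49.5 km/h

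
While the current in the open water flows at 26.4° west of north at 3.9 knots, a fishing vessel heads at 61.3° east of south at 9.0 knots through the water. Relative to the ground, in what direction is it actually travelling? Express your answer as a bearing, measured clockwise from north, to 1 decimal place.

Taking east as x and north as y: velocity relative to the water = (7.894, -4.322) knots; the water relative to ground = (-1.734, 3.493) knots.
Velocity relative to ground = (7.894, -4.322) + (-1.734, 3.493) = (6.160, -0.829) knots.
Bearing = atan2(6.16, -0.83) = 97.66° clockwise from north.

097.7°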